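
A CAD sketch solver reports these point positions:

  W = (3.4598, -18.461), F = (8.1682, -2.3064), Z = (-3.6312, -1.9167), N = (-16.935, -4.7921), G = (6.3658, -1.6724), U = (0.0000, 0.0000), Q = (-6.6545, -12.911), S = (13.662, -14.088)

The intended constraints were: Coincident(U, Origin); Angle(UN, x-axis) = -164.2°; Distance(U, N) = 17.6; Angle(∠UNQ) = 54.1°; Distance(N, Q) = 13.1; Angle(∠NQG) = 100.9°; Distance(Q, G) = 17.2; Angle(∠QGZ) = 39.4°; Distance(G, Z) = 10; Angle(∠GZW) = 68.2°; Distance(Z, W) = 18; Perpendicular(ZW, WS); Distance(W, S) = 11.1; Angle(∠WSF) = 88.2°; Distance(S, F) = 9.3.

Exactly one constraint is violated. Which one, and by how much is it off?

Distance(S, F) = 9.3 — off by 3.70.

U = (0.00, 0.00) ✓; UN at -164.2° ✓; |UN| = 17.60 ✓; ∠UNQ = 54.10° ✓; |NQ| = 13.10 ✓; ∠NQG = 100.9° ✓; |QG| = 17.20 ✓; ∠QGZ = 39.40° ✓; |GZ| = 10.00 ✓; ∠GZW = 68.20° ✓; |ZW| = 18.00 ✓; ∠(ZW, WS) = 90.00° ✓; |WS| = 11.10 ✓; ∠WSF = 88.20° ✓; |SF| = 13.00 ✗.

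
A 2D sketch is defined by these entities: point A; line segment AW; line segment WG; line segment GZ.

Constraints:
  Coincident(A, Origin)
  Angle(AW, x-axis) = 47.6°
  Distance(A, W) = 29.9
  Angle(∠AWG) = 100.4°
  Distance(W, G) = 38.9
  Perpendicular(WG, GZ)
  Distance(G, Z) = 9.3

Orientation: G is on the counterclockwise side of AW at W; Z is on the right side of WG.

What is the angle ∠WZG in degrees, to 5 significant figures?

76.554°

A is at the origin; AW runs at 47.6° with length 29.9, so W = 29.9·(cos 47.6°, sin 47.6°) = (20.162, 22.080). ∠AWG = 100.4°, so WG runs at 47.6° + (180° − 100.4°) = 127.20° from the x-axis; with |WG| = 38.9, G = W + 38.9·(cos 127.20°, sin 127.20°) = (-3.3573, 53.065). WG ⟂ GZ; with |GZ| = 9.3 on the right of WG, Z = G + 9.3·(0.79653, 0.60460) = (4.0505, 58.688). Then cos ∠WZG = ZW·ZG / (|ZW||ZG|), giving 76.554°.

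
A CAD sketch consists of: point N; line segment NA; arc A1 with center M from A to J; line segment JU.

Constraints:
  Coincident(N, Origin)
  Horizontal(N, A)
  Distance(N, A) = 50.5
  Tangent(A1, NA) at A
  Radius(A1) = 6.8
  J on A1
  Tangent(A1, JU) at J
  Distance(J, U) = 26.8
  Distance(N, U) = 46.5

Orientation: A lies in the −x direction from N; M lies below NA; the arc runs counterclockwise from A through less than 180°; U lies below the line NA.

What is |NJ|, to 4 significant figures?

56.37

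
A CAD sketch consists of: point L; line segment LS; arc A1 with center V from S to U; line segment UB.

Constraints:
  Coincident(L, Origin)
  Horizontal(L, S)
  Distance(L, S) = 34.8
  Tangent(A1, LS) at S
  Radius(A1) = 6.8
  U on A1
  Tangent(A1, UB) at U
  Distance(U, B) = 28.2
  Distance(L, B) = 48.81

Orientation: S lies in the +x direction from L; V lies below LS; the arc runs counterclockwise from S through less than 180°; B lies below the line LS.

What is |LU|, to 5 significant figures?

29.237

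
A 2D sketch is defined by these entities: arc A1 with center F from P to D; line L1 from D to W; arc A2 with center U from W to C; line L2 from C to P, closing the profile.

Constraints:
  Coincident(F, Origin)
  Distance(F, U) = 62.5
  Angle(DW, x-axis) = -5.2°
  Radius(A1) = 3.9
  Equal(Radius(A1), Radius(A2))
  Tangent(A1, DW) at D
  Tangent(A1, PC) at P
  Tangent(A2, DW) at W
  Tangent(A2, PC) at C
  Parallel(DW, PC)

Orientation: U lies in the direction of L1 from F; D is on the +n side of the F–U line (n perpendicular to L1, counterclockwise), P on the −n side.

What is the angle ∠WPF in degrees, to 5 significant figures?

82.886°

Tangency of A1 to both parallel lines with radius 3.9 puts D and P at F ± 3.9·n: D = (0.35347, 3.8839), P = (-0.35347, -3.8839). Equal radii place W and C the same way about U: W = U + 3.9·n = (62.596, -1.7806), C = U − 3.9·n = (61.889, -9.5485). Then cos ∠WPF = PW·PF / (|PW||PF|), giving 82.886°.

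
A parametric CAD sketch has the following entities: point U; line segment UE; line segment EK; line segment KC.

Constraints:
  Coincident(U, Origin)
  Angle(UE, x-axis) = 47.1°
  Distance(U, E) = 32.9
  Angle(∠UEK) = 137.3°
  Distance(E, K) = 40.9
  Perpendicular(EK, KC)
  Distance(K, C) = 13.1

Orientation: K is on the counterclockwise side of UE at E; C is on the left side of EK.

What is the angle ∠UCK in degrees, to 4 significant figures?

98.06°

U is at the origin; UE runs at 47.1° with length 32.9, so E = 32.9·(cos 47.1°, sin 47.1°) = (22.40, 24.10). ∠UEK = 137.3°, so EK runs at 47.1° + (180° − 137.3°) = 89.80° from the x-axis; with |EK| = 40.9, K = E + 40.9·(cos 89.80°, sin 89.80°) = (22.54, 65.00). The perpendicularity gives KC at right angles to EK; with |KC| = 13.1 on the left of EK, C = K + 13.1·(-1.000, 0.003491) = (9.439, 65.05). Then cos ∠UCK = CU·CK / (|CU||CK|), giving 98.06°.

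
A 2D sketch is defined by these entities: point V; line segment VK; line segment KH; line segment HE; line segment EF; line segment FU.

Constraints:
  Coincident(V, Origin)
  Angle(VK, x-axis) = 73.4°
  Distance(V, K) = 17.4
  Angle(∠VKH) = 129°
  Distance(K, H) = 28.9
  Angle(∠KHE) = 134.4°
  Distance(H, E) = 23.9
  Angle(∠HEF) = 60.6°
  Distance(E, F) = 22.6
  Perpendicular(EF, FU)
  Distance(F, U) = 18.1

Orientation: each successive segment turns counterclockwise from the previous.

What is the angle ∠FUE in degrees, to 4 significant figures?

51.31°

V is at the origin; VK runs at 73.4° with length 17.4, so K = (4.971, 16.67). ∠VKH = 129.0° gives KH at 124.4° from the x-axis; with |KH| = 28.9, H = (-11.36, 40.52). ∠KHE = 134.4° gives HE at 170.0° from the x-axis; with |HE| = 23.9, E = (-34.89, 44.67). ∠HEF = 60.6° gives EF at -70.60° from the x-axis; with |EF| = 22.6, F = (-27.39, 23.35). EF ⟂ FU, so FU runs at 19.40°; with |FU| = 18.1, U = (-10.31, 29.37). Then cos ∠FUE = UF·UE / (|UF||UE|), giving 51.31°.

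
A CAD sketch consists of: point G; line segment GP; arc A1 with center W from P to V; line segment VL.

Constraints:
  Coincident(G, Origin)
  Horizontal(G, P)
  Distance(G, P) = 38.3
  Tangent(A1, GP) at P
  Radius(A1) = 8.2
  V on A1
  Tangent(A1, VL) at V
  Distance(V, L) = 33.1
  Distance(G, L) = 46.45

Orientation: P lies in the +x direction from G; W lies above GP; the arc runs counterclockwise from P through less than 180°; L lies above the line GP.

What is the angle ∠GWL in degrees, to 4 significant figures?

78.35°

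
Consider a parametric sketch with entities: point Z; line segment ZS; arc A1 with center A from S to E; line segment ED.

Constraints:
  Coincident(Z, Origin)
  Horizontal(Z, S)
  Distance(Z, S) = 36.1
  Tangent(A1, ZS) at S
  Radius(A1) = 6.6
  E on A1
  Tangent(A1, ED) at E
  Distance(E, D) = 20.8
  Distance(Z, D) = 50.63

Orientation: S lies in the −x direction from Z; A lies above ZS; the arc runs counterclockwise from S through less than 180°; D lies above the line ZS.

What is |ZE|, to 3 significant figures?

32.4

Checks: |ZS| = 36.10 ✓; |AE| = 6.600 ✓; ∠(AE, ED) = 90.00° ✓; |ED| = 20.80 ✓; |ZD| = 50.63 ✓.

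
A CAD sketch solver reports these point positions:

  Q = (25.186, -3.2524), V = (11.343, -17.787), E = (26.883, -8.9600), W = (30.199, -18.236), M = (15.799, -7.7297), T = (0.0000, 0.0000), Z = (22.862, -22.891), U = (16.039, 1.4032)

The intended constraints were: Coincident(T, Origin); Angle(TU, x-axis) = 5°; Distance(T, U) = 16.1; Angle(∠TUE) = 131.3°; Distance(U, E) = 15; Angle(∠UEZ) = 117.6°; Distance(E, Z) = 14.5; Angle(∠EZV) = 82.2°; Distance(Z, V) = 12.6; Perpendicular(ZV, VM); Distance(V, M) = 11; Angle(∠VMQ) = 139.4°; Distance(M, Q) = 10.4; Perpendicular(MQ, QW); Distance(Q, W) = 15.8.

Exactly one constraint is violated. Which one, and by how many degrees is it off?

Perpendicular(MQ, QW) — off by 7.00°.

T = (0.00, 0.00) ✓; TU at 5.000° ✓; |TU| = 16.10 ✓; ∠TUE = 131.3° ✓; |UE| = 15.00 ✓; ∠UEZ = 117.6° ✓; |EZ| = 14.50 ✓; ∠EZV = 82.20° ✓; |ZV| = 12.60 ✓; ∠(ZV, VM) = 90.00° ✓; |VM| = 11.00 ✓; ∠VMQ = 139.4° ✓; |MQ| = 10.40 ✓; ∠(MQ, QW) = 97.00° ✗; |QW| = 15.80 ✓.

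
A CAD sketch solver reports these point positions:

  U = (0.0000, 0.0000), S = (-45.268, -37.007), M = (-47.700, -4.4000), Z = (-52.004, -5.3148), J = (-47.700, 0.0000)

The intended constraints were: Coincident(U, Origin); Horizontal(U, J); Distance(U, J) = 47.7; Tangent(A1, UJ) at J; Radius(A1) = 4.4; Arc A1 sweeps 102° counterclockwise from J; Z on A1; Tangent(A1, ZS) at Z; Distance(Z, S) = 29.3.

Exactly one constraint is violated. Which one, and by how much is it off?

Distance(Z, S) = 29.3 — off by 3.10.

U = (0.00, 0.00) ✓; U.y = 0.00, J.y = 0.00 ✓; |UJ| = 47.70 ✓; ∠(MJ, JU) = 90.00° ✓; |MJ| = 4.400 ✓; bearing(M→Z) − bearing(M→J) = 102.0° ✓; |MZ| = 4.400 ✓; ∠(MZ, ZS) = 90.00° ✓; |ZS| = 32.40 ✗.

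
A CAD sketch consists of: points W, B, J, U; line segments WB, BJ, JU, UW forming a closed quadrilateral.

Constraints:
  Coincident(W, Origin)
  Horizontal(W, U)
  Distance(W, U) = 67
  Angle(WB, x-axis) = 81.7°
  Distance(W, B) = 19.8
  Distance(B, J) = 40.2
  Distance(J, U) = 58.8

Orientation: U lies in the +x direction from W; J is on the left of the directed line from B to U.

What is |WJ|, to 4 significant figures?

57.09

Checks: |BJ| = 40.20 ✓; |JU| = 58.80 ✓.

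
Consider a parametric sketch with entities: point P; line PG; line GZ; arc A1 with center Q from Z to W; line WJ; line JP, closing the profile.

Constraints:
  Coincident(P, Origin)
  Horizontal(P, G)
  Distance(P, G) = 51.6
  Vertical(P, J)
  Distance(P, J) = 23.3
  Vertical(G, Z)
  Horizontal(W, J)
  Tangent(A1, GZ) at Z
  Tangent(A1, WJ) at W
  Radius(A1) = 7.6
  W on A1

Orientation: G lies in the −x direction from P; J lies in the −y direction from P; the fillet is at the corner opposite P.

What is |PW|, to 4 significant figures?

49.79

The virtual corner opposite P is at (-51.60, -23.30). The tangent condition forces QZ to be normal to GZ and since A1 is tangent to WJ there, QW ⟂ WJ, with radius 7.6, so the center Q sits 7.6 in from both sides at Q = (-44.00, -15.70). That places the tangent points at Z = (-51.60, -15.70) on GZ and W = (-44.00, -23.30) on WJ. Then |PW| = |W − P| = 49.79.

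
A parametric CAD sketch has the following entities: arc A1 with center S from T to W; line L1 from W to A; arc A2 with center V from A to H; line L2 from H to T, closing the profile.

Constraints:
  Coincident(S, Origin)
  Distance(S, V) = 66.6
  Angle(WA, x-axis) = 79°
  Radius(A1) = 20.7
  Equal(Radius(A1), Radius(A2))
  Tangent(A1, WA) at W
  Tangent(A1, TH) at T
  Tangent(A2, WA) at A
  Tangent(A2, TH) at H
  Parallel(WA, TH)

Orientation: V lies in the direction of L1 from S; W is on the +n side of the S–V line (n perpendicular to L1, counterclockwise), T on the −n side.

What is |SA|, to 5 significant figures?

69.743

The slot axis is L1's direction at 79.0°, so u = (cos 79.0°, sin 79.0°) = (0.19081, 0.98163) and n = (−sin 79.0°, cos 79.0°) = (-0.98163, 0.19081). S is at the origin and V lies 66.6 along u from S, so V = 66.6·u = (12.708, 65.376). Tangency of A1 to both parallel lines with radius 20.7 puts W and T at S ± 20.7·n: W = (-20.320, 3.9497), T = (20.320, -3.9497). Equal radii place A and H the same way about V: A = V + 20.7·n = (-7.6118, 69.326), H = V − 20.7·n = (33.028, 61.427). Then |SA| = |A − S| = 69.743.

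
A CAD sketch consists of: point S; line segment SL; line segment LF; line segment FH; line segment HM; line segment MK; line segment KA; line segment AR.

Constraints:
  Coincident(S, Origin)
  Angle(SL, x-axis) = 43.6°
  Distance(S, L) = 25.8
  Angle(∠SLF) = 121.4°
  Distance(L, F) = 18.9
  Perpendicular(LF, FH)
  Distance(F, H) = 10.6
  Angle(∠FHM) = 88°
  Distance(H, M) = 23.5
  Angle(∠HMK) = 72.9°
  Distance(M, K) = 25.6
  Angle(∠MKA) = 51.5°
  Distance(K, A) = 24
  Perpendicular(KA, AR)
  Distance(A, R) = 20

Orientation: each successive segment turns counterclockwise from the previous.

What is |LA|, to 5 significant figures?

17.650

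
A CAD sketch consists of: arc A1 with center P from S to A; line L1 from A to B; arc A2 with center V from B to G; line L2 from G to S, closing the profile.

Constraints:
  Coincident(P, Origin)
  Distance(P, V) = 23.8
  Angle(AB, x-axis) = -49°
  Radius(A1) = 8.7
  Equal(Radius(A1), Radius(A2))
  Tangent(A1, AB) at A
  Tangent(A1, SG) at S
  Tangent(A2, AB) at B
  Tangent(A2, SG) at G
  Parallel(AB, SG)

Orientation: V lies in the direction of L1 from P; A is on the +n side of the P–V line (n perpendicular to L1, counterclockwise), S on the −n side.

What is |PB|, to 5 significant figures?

25.340

The slot axis is L1's direction at -49.0°, so u = (cos -49.0°, sin -49.0°) = (0.65606, -0.75471) and n = (−sin -49.0°, cos -49.0°) = (0.75471, 0.65606). P is at the origin and V lies 23.8 along u from P, so V = 23.8·u = (15.614, -17.962). Tangency of A1 to both parallel lines with radius 8.7 puts A and S at P ± 8.7·n: A = (6.5660, 5.7077), S = (-6.5660, -5.7077). Equal radii place B and G the same way about V: B = V + 8.7·n = (22.180, -12.254), G = V − 8.7·n = (9.0482, -23.670). Then |PB| = |B − P| = 25.340.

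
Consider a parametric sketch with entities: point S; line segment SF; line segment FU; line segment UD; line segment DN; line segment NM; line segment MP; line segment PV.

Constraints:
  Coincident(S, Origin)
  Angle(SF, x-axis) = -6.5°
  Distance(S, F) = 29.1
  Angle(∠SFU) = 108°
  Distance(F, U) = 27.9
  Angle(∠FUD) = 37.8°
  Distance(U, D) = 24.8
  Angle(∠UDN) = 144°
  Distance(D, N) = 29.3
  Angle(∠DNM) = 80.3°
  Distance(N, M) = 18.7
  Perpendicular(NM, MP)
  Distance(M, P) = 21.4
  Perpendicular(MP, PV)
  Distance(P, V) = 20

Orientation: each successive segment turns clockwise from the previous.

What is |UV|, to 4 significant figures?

34.50

S is at the origin; SF runs at -6.5° with length 29.1, so F = (28.91, -3.294). ∠SFU = 108.0° gives FU at -78.50° from the x-axis; with |FU| = 27.9, U = (34.48, -30.63). ∠FUD = 37.8° gives UD at 139.3° from the x-axis; with |UD| = 24.8, D = (15.67, -14.46). ∠UDN = 144.0° gives DN at 103.3° from the x-axis; with |DN| = 29.3, N = (8.933, 14.05). ∠DNM = 80.3° gives NM at 3.600° from the x-axis; with |NM| = 18.7, M = (27.60, 15.23). NM ⟂ MP, so MP runs at -86.40°; with |MP| = 21.4, P = (28.94, -6.132). MP is perpendicular to PV, so PV runs at -176.4°; with |PV| = 20.0, V = (8.979, -7.387). Then |UV| = |V − U| = 34.50.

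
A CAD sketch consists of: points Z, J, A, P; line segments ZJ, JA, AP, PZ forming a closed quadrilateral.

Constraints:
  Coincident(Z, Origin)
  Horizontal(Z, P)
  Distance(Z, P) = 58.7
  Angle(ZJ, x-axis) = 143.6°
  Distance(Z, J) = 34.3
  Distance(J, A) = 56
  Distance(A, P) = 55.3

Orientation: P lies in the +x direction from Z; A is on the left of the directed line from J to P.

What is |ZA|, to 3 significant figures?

48.9

Checks: ZJ at 143.6° ✓; |JA| = 56.00 ✓; |AP| = 55.30 ✓.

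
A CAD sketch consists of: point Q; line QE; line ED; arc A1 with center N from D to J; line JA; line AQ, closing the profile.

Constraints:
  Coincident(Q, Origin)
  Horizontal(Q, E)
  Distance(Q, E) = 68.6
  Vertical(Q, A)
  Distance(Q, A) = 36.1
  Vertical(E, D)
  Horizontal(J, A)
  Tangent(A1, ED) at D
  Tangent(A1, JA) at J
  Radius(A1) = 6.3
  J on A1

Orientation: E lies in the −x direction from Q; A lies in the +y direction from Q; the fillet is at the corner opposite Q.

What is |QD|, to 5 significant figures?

74.793

Q is at the origin; QE is horizontal with |QE| = 68.6 and E on the −x side, so E = (-68.600, 0.0000). QA is vertical with |QA| = 36.1 and A on the +y side, so A = (0.0000, 36.100). The virtual corner opposite Q is at (-68.600, 36.100). Since A1 is tangent to ED there, ND ⟂ ED and the tangent condition forces NJ to be normal to JA, with radius 6.3, so the center N sits 6.3 in from both sides at N = (-62.300, 29.800). That places the tangent points at D = (-68.600, 29.800) on ED and J = (-62.300, 36.100) on JA. Then |QD| = |D − Q| = 74.793.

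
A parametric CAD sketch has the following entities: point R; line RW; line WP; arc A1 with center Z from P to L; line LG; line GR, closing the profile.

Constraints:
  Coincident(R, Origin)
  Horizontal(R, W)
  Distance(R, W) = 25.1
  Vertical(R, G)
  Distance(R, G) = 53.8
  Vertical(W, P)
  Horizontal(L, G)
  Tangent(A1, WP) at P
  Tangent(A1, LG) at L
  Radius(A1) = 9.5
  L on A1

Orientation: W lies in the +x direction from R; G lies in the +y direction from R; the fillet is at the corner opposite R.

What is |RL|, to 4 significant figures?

56.02

R is at the origin; RW is horizontal with |RW| = 25.1 and W on the +x side, so W = (25.10, 0.000). RG is vertical with |RG| = 53.8 and G on the +y side, so G = (0.000, 53.80). The virtual corner opposite R is at (25.10, 53.80). A1 meets WP tangentially, so ZP is at right angles to WP and tangency of A1 to LG means the radius ZL is perpendicular to LG, with radius 9.5, so the center Z sits 9.5 in from both sides at Z = (15.60, 44.30). That places the tangent points at P = (25.10, 44.30) on WP and L = (15.60, 53.80) on LG. Then |RL| = |L − R| = 56.02.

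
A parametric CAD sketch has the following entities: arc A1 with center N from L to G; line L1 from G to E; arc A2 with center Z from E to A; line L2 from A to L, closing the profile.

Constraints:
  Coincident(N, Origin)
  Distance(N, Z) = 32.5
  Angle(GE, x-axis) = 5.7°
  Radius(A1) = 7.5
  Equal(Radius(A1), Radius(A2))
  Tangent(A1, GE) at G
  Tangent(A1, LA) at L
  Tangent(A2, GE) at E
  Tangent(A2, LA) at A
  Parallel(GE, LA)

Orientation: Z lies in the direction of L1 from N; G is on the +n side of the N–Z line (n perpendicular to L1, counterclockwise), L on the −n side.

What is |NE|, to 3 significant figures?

33.4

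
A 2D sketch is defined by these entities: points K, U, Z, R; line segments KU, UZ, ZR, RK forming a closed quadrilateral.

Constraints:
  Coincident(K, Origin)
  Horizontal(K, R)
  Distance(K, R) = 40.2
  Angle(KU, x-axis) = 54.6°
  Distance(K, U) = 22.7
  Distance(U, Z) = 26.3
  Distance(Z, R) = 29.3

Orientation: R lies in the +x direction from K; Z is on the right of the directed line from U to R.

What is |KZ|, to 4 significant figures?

14.25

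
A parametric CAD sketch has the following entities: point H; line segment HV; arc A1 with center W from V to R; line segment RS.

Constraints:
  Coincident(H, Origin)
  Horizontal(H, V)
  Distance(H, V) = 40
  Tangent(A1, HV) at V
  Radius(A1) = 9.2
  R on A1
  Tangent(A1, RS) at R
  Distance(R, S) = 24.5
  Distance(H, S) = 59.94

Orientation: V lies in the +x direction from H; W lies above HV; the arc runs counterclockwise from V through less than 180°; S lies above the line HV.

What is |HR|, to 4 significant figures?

50.02

H is at the origin; HV is horizontal with |HV| = 40.0 and V on the +x side, so V = (40.00, 0.000). Tangency of A1 to HV means the radius WV is perpendicular to HV, so W = V + (0, 9.2) = (40.00, 9.200). Since WR ⟂ RS (tangency), |WS| = √(9.2² + 24.5²) = 26.17 regardless of where R sits on A1. So S lies on both circle(H, 59.94) and circle(W, 26.17); the above-HV intersection is S = (49.70, 33.51). R is the foot of the tangent from S: R = (49.20, 9.011).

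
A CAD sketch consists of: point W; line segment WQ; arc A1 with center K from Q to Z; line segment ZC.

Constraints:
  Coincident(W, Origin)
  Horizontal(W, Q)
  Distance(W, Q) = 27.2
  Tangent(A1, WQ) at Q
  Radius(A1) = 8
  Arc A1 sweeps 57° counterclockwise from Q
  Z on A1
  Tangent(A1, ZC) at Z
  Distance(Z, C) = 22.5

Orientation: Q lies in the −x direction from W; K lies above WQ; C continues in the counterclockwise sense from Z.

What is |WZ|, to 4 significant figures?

20.81

W is at the origin; WQ is horizontal with |WQ| = 27.2 and Q on the −x side, so Q = (-27.20, 0.000). A1 meets WQ tangentially, so KQ is at right angles to WQ, so K = Q + (0, 8) = (-27.20, 8.000). On A1, Q sits at bearing -90° from K; a 57° counterclockwise sweep puts Z at bearing -33°, so Z = K + 8.0·(cos -33°, sin -33°) = (-20.49, 3.643). Then |WZ| = |Z − W| = 20.81.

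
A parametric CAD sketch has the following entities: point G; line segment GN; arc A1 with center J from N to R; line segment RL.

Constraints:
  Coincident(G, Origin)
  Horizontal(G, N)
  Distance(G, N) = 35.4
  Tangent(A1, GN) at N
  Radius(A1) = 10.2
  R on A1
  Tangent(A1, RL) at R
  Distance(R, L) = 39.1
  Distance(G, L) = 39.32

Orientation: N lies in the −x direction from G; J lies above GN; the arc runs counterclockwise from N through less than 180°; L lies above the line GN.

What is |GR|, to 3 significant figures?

27.1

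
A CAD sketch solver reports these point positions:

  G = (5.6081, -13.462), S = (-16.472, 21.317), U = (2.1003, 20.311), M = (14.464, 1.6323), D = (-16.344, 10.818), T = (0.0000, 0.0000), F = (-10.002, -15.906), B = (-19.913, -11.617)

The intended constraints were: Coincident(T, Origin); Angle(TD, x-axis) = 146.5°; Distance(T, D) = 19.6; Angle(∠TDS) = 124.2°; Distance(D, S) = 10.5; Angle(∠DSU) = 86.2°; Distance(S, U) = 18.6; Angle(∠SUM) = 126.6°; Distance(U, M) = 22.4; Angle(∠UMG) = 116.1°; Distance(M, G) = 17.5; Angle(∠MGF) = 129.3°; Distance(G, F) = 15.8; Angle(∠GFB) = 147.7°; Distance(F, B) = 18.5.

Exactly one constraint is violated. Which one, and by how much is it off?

Distance(F, B) = 18.5 — off by 7.70.

T = (0.00, 0.00) ✓; TD at 146.5° ✓; |TD| = 19.60 ✓; ∠TDS = 124.2° ✓; |DS| = 10.50 ✓; ∠DSU = 86.20° ✓; |SU| = 18.60 ✓; ∠SUM = 126.6° ✓; |UM| = 22.40 ✓; ∠UMG = 116.1° ✓; |MG| = 17.50 ✓; ∠MGF = 129.3° ✓; |GF| = 15.80 ✓; ∠GFB = 147.7° ✓; |FB| = 10.80 ✗.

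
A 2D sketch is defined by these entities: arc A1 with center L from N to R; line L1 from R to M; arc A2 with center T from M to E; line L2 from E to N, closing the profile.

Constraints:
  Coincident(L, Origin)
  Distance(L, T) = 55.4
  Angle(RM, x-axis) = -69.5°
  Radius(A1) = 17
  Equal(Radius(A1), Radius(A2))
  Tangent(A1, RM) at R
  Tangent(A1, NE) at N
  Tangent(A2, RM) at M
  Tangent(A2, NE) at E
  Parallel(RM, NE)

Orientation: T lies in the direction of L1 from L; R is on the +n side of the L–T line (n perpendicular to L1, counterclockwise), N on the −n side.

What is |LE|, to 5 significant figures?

57.950

Tangency of A1 to both parallel lines with radius 17.0 puts R and N at L ± 17.0·n: R = (15.923, 5.9535), N = (-15.923, -5.9535). Equal radii place M and E the same way about T: M = T + 17.0·n = (35.325, -45.938), E = T − 17.0·n = (3.4781, -57.845). Then |LE| = |E − L| = 57.950.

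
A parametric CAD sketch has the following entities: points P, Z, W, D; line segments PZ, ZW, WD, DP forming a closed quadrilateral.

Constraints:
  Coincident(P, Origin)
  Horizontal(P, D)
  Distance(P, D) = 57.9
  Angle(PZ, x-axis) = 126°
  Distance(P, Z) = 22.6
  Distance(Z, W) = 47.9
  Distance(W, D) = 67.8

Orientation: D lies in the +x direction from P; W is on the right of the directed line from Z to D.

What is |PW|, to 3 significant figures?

28.8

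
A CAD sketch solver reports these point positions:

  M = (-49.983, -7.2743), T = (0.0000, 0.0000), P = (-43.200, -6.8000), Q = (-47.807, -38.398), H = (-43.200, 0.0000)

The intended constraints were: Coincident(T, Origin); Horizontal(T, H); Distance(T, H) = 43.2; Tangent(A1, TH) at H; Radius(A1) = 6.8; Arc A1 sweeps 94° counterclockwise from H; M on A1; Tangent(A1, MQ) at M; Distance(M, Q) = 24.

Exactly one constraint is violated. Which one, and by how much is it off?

Distance(M, Q) = 24 — off by 7.20.

T = (0.00, 0.00) ✓; T.y = 0.00, H.y = 0.00 ✓; |TH| = 43.20 ✓; ∠(PH, HT) = 90.00° ✓; |PH| = 6.800 ✓; bearing(P→M) − bearing(P→H) = 94.00° ✓; |PM| = 6.800 ✓; ∠(PM, MQ) = 90.00° ✓; |MQ| = 31.20 ✗.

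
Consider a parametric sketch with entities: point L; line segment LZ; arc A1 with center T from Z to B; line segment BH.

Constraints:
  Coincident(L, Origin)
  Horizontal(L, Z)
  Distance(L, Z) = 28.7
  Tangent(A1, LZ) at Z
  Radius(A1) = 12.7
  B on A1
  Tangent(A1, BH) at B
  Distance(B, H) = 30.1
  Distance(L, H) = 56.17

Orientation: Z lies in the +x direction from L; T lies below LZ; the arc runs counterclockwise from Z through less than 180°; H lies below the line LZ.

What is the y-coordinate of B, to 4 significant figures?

-19.34

Checks: L.y = 0.00, Z.y = 0.00 ✓; |TB| = 12.70 ✓; ∠(TB, BH) = 90.00° ✓; |BH| = 30.10 ✓; |LH| = 56.17 ✓.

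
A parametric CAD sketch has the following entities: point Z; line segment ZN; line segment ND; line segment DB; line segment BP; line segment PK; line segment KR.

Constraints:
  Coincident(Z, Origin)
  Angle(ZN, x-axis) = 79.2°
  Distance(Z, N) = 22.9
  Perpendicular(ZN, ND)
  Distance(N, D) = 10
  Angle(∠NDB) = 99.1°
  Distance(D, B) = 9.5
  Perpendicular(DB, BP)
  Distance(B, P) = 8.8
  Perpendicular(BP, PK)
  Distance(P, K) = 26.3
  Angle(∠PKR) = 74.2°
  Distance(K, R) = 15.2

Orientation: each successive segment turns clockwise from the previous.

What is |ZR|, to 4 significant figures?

38.84

Z is at the origin; ZN runs at 79.2° with length 22.9, so N = (4.291, 22.49). ZN ⟂ ND, so ND runs at -10.80°; with |ND| = 10.0, D = (14.11, 20.62). ∠NDB = 99.1° gives DB at -91.70° from the x-axis; with |DB| = 9.5, B = (13.83, 11.12). The perpendicularity gives BP at right angles to DB, so BP runs at 178.3°; with |BP| = 8.8, P = (5.036, 11.39). BP is perpendicular to PK, so PK runs at 88.30°; with |PK| = 26.3, K = (5.816, 37.67). ∠PKR = 74.2° gives KR at -17.50° from the x-axis; with |KR| = 15.2, R = (20.31, 33.10). Then |ZR| = |R − Z| = 38.84.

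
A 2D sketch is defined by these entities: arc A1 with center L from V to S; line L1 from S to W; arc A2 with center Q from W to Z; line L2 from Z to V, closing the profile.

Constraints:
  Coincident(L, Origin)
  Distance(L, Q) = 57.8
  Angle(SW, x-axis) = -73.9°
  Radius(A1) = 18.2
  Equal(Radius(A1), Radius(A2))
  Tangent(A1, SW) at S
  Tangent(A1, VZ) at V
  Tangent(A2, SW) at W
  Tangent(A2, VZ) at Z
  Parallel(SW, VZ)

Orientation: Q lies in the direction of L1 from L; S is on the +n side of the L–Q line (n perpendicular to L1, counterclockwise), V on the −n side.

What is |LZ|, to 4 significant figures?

60.60

The slot axis is L1's direction at -73.9°, so u = (cos -73.9°, sin -73.9°) = (0.2773, -0.9608) and n = (−sin -73.9°, cos -73.9°) = (0.9608, 0.2773). L is at the origin and Q lies 57.8 along u from L, so Q = 57.8·u = (16.03, -55.53). Tangency of A1 to both parallel lines with radius 18.2 puts S and V at L ± 18.2·n: S = (17.49, 5.047), V = (-17.49, -5.047). Equal radii place W and Z the same way about Q: W = Q + 18.2·n = (33.51, -50.49), Z = Q − 18.2·n = (-1.457, -60.58). Then |LZ| = |Z − L| = 60.60.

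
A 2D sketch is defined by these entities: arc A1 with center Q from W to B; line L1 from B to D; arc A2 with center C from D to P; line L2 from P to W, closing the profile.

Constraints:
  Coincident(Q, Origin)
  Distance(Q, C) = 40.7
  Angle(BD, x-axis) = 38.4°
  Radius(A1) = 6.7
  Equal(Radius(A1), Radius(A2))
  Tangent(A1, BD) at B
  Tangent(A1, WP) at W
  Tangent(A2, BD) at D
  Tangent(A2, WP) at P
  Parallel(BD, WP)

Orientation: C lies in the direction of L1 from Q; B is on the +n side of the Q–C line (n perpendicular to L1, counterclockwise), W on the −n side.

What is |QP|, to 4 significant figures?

41.25

The slot axis is L1's direction at 38.4°, so u = (cos 38.4°, sin 38.4°) = (0.7837, 0.6211) and n = (−sin 38.4°, cos 38.4°) = (-0.6211, 0.7837). Q is at the origin and C lies 40.7 along u from Q, so C = 40.7·u = (31.90, 25.28). Tangency of A1 to both parallel lines with radius 6.7 puts B and W at Q ± 6.7·n: B = (-4.162, 5.251), W = (4.162, -5.251). Equal radii place D and P the same way about C: D = C + 6.7·n = (27.73, 30.53), P = C − 6.7·n = (36.06, 20.03). Then |QP| = |P − Q| = 41.25.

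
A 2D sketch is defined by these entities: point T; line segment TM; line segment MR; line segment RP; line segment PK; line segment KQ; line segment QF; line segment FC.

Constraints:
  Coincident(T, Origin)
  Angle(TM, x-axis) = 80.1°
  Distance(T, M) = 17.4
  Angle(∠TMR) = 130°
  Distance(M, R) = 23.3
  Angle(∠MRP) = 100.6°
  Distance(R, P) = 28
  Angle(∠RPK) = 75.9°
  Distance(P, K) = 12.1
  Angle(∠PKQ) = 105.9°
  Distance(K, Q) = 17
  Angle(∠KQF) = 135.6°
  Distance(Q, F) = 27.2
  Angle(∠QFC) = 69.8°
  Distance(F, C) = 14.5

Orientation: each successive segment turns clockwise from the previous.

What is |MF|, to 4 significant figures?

30.04

∠PKQ = 105.9° gives KQ at 132.5° from the x-axis; with |KQ| = 17.0, Q = (19.10, 14.71). ∠KQF = 135.6° gives QF at 88.10° from the x-axis; with |QF| = 27.2, F = (20.01, 41.90). Then |MF| = |F − M| = 30.04.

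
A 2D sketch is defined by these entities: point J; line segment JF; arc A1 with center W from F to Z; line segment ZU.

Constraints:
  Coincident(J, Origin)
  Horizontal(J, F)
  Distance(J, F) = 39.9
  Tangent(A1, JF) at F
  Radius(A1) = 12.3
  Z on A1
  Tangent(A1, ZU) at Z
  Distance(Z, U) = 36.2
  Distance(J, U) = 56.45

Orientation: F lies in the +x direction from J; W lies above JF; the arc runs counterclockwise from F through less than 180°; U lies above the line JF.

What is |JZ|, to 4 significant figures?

53.53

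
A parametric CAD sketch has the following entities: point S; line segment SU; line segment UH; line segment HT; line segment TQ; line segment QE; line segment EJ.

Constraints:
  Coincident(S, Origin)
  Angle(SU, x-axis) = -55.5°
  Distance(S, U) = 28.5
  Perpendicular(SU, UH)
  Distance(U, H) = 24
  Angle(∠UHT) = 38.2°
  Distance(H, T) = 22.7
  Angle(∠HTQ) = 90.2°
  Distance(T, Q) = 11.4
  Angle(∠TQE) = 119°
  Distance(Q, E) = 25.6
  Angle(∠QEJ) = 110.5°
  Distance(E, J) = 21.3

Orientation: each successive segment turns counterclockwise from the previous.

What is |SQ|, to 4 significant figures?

23.41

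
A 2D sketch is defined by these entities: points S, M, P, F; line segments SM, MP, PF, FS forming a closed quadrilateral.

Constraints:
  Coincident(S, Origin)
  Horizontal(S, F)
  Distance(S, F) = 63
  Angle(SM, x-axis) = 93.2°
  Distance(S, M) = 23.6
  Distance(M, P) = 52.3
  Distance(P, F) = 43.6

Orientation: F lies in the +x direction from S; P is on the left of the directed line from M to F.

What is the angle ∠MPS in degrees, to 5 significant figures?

21.048°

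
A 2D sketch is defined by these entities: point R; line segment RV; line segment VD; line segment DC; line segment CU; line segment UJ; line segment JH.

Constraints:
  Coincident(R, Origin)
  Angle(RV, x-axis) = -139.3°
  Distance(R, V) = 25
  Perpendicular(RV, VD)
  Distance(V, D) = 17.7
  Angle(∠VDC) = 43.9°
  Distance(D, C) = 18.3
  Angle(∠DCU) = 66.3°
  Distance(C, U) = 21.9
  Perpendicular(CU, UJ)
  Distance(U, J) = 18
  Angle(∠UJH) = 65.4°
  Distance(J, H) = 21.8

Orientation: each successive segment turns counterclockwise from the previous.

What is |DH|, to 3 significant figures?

9.44

R is at the origin; RV runs at -139.3° with length 25.0, so V = (-19.0, -16.3). The perpendicularity gives VD at right angles to RV, so VD runs at -49.3°; with |VD| = 17.7, D = (-7.41, -29.7). ∠VDC = 43.9° gives DC at 86.8° from the x-axis; with |DC| = 18.3, C = (-6.39, -11.4). ∠DCU = 66.3° gives CU at -160° from the x-axis; with |CU| = 21.9, U = (-26.9, -19.1). The perpendicularity gives UJ at right angles to CU, so UJ runs at -69.5°; with |UJ| = 18.0, J = (-20.6, -36.0). ∠UJH = 65.4° gives JH at 45.1° from the x-axis; with |JH| = 21.8, H = (-5.21, -20.5). Then |DH| = |H − D| = 9.44.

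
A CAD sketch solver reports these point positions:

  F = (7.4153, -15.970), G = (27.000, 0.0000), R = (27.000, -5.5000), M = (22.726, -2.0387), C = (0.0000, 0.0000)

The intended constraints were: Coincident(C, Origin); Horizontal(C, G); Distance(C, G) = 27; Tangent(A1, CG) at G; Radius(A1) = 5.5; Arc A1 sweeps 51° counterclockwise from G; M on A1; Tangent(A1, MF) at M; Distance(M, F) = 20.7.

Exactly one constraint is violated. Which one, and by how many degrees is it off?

Tangent(A1, MF) at M — off by 8.70°.

C = (0.00, 0.00) ✓; C.y = 0.00, G.y = 0.00 ✓; |CG| = 27.00 ✓; ∠(RG, GC) = 90.00° ✓; |RG| = 5.500 ✓; bearing(R→M) − bearing(R→G) = 51.00° ✓; |RM| = 5.500 ✓; ∠(RM, MF) = 98.70° ✗; |MF| = 20.70 ✓.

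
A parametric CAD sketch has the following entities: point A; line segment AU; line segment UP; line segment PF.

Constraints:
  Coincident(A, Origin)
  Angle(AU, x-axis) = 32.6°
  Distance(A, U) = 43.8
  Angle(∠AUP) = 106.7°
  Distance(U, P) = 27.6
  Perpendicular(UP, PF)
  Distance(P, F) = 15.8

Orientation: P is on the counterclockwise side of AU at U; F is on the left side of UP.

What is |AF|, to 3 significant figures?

47.9

A is at the origin; AU runs at 32.6° with length 43.8, so U = 43.8·(cos 32.6°, sin 32.6°) = (36.9, 23.6). ∠AUP = 106.7°, so UP runs at 32.6° + (180° − 106.7°) = 106° from the x-axis; with |UP| = 27.6, P = U + 27.6·(cos 106°, sin 106°) = (29.3, 50.1). UP is perpendicular to PF; with |PF| = 15.8 on the left of UP, F = P + 15.8·(-0.962, -0.274) = (14.1, 45.8). Then |AF| = |F − A| = 47.9.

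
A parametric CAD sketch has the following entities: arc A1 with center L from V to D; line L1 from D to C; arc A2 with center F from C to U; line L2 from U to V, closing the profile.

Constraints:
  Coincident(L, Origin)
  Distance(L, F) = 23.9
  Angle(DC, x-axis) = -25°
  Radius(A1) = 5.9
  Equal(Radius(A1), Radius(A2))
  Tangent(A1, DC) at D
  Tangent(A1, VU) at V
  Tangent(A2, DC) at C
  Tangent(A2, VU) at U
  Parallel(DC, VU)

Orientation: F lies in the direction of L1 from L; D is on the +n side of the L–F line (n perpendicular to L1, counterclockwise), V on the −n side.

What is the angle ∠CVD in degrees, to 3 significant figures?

63.7°

Tangency of A1 to both parallel lines with radius 5.9 puts D and V at L ± 5.9·n: D = (2.49, 5.35), V = (-2.49, -5.35). Equal radii place C and U the same way about F: C = F + 5.9·n = (24.2, -4.75), U = F − 5.9·n = (19.2, -15.4). Then cos ∠CVD = VC·VD / (|VC||VD|), giving 63.7°.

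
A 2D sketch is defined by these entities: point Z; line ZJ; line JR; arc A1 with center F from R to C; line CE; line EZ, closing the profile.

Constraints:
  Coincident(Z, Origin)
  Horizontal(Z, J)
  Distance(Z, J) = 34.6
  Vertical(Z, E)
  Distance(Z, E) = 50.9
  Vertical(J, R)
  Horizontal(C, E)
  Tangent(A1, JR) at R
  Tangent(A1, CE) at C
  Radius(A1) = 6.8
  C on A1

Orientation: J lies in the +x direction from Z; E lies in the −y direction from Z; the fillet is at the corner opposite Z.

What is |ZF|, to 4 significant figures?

52.13

Z is at the origin; ZJ is horizontal with |ZJ| = 34.6 and J on the +x side, so J = (34.60, 0.000). ZE is vertical with |ZE| = 50.9 and E on the −y side, so E = (0.000, -50.90). The virtual corner opposite Z is at (34.60, -50.90). Since A1 is tangent to JR there, FR ⟂ JR and A1 meets CE tangentially, so FC is at right angles to CE, with radius 6.8, so the center F sits 6.8 in from both sides at F = (27.80, -44.10). Then |ZF| = |F − Z| = 52.13.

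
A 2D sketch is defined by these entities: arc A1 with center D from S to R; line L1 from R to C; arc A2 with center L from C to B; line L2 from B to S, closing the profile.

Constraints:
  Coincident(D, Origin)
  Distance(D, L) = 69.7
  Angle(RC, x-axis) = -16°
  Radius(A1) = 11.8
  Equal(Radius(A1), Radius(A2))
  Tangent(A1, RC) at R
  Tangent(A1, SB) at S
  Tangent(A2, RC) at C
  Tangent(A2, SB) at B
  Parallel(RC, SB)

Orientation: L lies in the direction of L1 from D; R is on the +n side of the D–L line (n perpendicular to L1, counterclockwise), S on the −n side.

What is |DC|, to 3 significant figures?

70.7

The slot axis is L1's direction at -16.0°, so u = (cos -16.0°, sin -16.0°) = (0.961, -0.276) and n = (−sin -16.0°, cos -16.0°) = (0.276, 0.961). D is at the origin and L lies 69.7 along u from D, so L = 69.7·u = (67.0, -19.2). Tangency of A1 to both parallel lines with radius 11.8 puts R and S at D ± 11.8·n: R = (3.25, 11.3), S = (-3.25, -11.3). Equal radii place C and B the same way about L: C = L + 11.8·n = (70.3, -7.87), B = L − 11.8·n = (63.7, -30.6). Then |DC| = |C − D| = 70.7.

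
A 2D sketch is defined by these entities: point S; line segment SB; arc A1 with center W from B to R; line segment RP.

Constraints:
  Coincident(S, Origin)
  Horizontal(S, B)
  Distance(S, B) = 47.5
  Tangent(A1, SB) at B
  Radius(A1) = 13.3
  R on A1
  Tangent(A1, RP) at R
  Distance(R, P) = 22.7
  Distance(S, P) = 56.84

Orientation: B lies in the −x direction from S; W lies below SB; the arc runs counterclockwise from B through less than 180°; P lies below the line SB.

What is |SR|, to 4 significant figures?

61.39

S is at the origin; S and B share the same y with |SB| = 47.5 and B on the −x side, so B = (-47.50, 0.000). A1 meets SB tangentially, so WB is at right angles to SB, so W = B + (0, -13.3) = (-47.50, -13.30). Since WR ⟂ RP (tangency), |WP| = √(13.3² + 22.7²) = 26.31 regardless of where R sits on A1. So P lies on both circle(S, 56.84) and circle(W, 26.31); the below-SB intersection is P = (-41.44, -38.90). R is the foot of the tangent from P: R = (-57.12, -22.49).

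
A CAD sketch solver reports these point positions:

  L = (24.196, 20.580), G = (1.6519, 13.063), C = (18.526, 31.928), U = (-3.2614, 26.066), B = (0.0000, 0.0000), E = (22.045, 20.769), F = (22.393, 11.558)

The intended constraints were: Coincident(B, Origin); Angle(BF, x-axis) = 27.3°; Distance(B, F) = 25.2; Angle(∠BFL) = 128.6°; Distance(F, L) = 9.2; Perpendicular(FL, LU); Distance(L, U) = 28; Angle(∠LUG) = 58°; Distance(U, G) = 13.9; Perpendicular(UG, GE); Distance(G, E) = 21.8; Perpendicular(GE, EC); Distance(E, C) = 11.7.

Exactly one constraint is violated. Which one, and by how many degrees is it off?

Perpendicular(GE, EC) — off by 3.20°.

B = (0.00, 0.00) ✓; BF at 27.30° ✓; |BF| = 25.20 ✓; ∠BFL = 128.6° ✓; |FL| = 9.200 ✓; ∠(FL, LU) = 90.00° ✓; |LU| = 28.00 ✓; ∠LUG = 58.00° ✓; |UG| = 13.90 ✓; ∠(UG, GE) = 90.00° ✓; |GE| = 21.80 ✓; ∠(GE, EC) = 86.80° ✗; |EC| = 11.70 ✓.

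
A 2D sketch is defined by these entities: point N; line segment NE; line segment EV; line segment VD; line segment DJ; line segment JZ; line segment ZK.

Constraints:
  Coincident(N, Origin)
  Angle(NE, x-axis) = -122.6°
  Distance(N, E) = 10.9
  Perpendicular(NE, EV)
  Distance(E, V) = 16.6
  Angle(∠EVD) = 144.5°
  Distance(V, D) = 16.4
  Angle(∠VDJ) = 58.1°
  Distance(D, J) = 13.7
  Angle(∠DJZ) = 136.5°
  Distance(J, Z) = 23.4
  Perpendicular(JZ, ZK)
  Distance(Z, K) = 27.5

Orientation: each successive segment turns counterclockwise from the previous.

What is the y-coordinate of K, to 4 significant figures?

-28.23

N is at the origin; NE runs at -122.6° with length 10.9, so E = (-5.873, -9.183). NE is perpendicular to EV, so EV runs at -32.60°; with |EV| = 16.6, V = (8.112, -18.13). ∠EVD = 144.5° gives VD at 2.900° from the x-axis; with |VD| = 16.4, D = (24.49, -17.30). ∠VDJ = 58.1° gives DJ at 124.8° from the x-axis; with |DJ| = 13.7, J = (16.67, -6.047). ∠DJZ = 136.5° gives JZ at 168.3° from the x-axis; with |JZ| = 23.4, Z = (-6.241, -1.302). JZ is perpendicular to ZK, so ZK runs at -101.7°; with |ZK| = 27.5, K = (-11.82, -28.23). So K.y = -28.23.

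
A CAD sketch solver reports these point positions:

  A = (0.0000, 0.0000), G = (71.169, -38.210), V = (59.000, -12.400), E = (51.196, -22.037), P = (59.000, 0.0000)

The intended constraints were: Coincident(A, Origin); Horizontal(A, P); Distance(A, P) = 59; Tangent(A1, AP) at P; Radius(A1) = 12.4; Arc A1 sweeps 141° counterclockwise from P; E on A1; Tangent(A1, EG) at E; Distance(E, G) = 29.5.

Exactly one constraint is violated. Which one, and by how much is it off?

Distance(E, G) = 29.5 — off by 3.80.

A = (0.00, 0.00) ✓; A.y = 0.00, P.y = 0.00 ✓; |AP| = 59.00 ✓; ∠(VP, PA) = 90.00° ✓; |VP| = 12.40 ✓; bearing(V→E) − bearing(V→P) = 141.0° ✓; |VE| = 12.40 ✓; ∠(VE, EG) = 90.00° ✓; |EG| = 25.70 ✗.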